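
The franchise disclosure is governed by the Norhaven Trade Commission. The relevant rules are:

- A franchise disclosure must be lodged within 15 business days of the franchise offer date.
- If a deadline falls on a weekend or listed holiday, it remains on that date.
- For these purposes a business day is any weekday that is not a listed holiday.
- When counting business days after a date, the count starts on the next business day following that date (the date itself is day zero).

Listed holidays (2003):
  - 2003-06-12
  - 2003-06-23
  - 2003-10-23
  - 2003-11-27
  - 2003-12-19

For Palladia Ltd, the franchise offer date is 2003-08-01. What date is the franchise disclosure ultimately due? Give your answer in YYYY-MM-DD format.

Counting 15 business days after 2003-08-01 (skipping weekends and listed holidays) reaches 2003-08-22.
No adjustment is made for weekends or holidays, so 2003-08-22 stands.
Final deadline: 2003-08-22.

2003-08-22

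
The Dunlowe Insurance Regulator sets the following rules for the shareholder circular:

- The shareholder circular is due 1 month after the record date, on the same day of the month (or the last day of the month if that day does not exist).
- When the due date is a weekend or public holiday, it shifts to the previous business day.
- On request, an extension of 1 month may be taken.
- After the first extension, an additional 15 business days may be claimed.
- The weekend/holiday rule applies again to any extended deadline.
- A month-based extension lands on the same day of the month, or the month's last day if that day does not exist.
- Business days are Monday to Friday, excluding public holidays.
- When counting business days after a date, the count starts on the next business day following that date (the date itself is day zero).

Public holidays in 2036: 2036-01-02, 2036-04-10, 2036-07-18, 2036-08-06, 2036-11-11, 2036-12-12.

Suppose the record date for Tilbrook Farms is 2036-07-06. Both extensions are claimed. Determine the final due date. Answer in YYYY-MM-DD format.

2036-09-26

1 month from 2036-07-06 is 2036-08-06.
2036-08-06 falls on a listed holiday. Rolling to the preceding business day gives 2036-08-05, a Tuesday.
Add 1 month to 2036-08-05: 2036-09-05.
Since 2036-09-05 is a Friday and not a holiday, the date is unchanged.
The 15-business-day extension runs from 2036-09-05 to 2036-09-26.
2036-09-26 (Friday) is already a business day.
The final due date is 2036-09-26.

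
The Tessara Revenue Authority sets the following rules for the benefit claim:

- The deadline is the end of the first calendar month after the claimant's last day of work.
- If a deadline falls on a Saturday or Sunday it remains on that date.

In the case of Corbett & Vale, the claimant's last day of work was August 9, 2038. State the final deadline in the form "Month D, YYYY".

1 month after August 9, 2038 is September 2038; that month ends on September 30, 2038.
September 30, 2038 is a Thursday; no weekend or holiday adjustment applies.
Deadline: September 30, 2038.

September 30, 2038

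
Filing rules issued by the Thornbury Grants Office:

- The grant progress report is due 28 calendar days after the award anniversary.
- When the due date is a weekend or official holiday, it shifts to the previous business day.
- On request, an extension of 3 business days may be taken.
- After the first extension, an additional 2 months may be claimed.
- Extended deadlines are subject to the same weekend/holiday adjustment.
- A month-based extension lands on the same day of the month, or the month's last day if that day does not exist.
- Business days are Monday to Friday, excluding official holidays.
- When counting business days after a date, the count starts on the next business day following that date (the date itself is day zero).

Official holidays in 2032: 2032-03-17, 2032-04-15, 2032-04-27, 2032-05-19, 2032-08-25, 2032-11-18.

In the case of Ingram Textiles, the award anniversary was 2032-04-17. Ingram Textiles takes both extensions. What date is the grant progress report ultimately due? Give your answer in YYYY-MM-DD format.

2032-07-20

Trigger date 2032-04-17 + 28 calendar days = 2032-05-15.
2032-05-15 falls on a Saturday. Rolling to the preceding business day gives 2032-05-14, a Friday.
Applying the 3-business-day extension: 3 business days after 2032-05-14 is 2032-05-20.
2032-05-20 falls on a Thursday, which is a business day, so no adjustment is needed.
Applying the 2 months extension: 2 months after 2032-05-20 is 2032-07-20.
2032-07-20 (Tuesday) is already a business day.
Deadline: 2032-07-20.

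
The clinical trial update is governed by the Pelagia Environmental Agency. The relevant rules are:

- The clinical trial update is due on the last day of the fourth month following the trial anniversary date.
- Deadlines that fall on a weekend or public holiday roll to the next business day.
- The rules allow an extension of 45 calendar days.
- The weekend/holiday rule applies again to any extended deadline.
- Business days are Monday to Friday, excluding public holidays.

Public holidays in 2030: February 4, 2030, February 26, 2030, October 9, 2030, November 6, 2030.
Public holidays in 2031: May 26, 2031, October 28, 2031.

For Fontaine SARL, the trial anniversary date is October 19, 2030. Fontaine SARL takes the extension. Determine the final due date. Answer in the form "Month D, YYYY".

April 14, 2031

The fourth month after October 19, 2030 is February 2031, whose last day is February 28, 2031.
Since February 28, 2031 is a Friday and not a holiday, the date is unchanged.
Add the 45 calendar-day extension to February 28, 2031: April 14, 2031.
April 14, 2031 falls on a Monday, which is a business day, so no adjustment is needed.
Deadline: April 14, 2031.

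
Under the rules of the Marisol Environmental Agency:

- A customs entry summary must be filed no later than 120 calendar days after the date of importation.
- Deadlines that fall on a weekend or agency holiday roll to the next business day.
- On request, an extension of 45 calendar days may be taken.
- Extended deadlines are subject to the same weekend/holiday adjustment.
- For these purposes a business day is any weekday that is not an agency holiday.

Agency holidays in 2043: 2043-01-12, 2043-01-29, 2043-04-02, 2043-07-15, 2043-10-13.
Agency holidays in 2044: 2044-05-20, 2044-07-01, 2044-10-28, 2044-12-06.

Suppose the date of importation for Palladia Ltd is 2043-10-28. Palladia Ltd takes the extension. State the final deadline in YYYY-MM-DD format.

2044-04-11

Adding 120 calendar days to 2043-10-28 gives 2044-02-25.
2044-02-25 falls on a Thursday, which is a business day, so no adjustment is needed.
With the 45-day extension, 2044-02-25 becomes 2044-04-10.
2044-04-10 falls on a Sunday. Rolling to the next business day gives 2044-04-11, a Monday.
Final deadline: 2044-04-11.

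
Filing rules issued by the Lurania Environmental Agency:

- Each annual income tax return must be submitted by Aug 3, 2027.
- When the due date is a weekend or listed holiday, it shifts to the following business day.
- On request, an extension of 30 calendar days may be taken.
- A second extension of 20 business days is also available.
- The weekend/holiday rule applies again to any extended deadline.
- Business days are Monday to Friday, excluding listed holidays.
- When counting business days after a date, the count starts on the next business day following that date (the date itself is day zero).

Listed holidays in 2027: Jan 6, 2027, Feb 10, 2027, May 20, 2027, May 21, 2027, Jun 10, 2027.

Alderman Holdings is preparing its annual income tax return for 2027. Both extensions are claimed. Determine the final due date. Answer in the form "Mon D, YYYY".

Start from the fixed due date, Aug 3, 2027.
Aug 3, 2027 falls on a Tuesday, which is a business day, so no adjustment is needed.
Add the 30 calendar-day extension to Aug 3, 2027: Sep 2, 2027.
Since Sep 2, 2027 is a Thursday and not a holiday, the date is unchanged.
Applying the 20-business-day extension: 20 business days after Sep 2, 2027 is Sep 30, 2027.
Since Sep 30, 2027 is a Thursday and not a holiday, the date is unchanged.
Final deadline: Sep 30, 2027.

Sep 30, 2027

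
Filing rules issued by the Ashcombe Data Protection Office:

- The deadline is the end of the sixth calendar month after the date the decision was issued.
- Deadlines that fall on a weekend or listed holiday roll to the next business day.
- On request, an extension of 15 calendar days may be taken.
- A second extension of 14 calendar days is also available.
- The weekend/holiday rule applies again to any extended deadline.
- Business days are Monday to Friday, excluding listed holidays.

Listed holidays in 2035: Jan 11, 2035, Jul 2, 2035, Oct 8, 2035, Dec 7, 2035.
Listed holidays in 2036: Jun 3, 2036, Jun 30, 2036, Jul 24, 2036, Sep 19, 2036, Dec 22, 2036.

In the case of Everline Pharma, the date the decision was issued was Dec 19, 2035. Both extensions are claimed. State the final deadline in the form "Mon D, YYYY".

The sixth month after Dec 19, 2035 is June 2036, whose last day is Jun 30, 2036.
Jun 30, 2036 is a listed holiday; the next business day is Jul 1, 2036 (Tuesday).
Applying the 15-calendar-day extension: Jul 1, 2036 + 15 days = Jul 16, 2036.
Jul 16, 2036 (Wednesday) is already a business day.
The 14-calendar-day extension moves the deadline from Jul 16, 2036 to Jul 30, 2036.
Jul 30, 2036 falls on a Wednesday, which is a business day, so no adjustment is needed.
Final deadline: Jul 30, 2036.

Jul 30, 2036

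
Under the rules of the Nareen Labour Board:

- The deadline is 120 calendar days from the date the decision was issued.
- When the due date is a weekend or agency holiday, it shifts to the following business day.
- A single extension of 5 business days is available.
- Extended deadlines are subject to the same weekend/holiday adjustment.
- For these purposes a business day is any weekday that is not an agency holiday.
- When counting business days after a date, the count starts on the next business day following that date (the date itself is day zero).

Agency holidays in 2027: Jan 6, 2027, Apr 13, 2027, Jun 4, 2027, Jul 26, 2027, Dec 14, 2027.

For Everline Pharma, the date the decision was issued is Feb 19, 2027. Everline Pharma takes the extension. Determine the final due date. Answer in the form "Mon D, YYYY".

From Feb 19, 2027, 120 calendar days later is Jun 19, 2027.
Jun 19, 2027 is a Saturday, so it moves to the next business day, Jun 21, 2027 (Monday).
Counting 5 further business days from Jun 21, 2027 reaches Jun 28, 2027.
Jun 28, 2027 (Monday) is already a business day.
Final deadline: Jun 28, 2027.

Jun 28, 2027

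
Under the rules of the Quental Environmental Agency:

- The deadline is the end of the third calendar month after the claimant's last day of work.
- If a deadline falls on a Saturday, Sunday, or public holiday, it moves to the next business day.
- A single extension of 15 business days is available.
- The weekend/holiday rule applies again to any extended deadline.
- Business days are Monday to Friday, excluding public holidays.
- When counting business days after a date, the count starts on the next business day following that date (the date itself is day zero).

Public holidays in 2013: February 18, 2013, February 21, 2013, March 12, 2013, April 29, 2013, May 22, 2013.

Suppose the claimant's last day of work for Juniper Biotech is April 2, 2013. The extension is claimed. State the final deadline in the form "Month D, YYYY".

August 21, 2013

3 months after April 2, 2013 is July 2013; that month ends on July 31, 2013.
July 31, 2013 (Wednesday) is already a business day.
Applying the 15-business-day extension: 15 business days after July 31, 2013 is August 21, 2013.
Since August 21, 2013 is a Wednesday and not a holiday, the date is unchanged.
The final due date is August 21, 2013.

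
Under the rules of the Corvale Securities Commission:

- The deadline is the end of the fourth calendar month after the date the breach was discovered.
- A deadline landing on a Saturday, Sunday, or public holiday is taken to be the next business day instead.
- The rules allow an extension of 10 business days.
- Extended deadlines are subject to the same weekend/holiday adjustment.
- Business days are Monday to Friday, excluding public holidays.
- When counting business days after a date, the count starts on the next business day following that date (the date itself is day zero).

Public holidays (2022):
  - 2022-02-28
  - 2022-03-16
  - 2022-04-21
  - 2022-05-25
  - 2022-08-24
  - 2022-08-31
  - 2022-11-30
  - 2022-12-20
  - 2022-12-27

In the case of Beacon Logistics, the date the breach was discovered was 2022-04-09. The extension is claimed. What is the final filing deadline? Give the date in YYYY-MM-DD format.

4 months after 2022-04-09 is August 2022; that month ends on 2022-08-31.
2022-08-31 is a listed holiday; the next business day is 2022-09-01 (Thursday).
The 10-business-day extension runs from 2022-09-01 to 2022-09-15.
2022-09-15 falls on a Thursday, which is a business day, so no adjustment is needed.
Deadline: 2022-09-15.

2022-09-15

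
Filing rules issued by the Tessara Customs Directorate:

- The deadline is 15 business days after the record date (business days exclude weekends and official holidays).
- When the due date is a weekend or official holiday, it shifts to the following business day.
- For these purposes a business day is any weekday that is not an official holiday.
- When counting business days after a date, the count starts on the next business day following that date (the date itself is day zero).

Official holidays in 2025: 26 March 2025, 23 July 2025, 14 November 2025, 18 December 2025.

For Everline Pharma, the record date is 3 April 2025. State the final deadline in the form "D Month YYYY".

Starting the day after 3 April 2025 and counting 15 business days lands on 24 April 2025.
Since 24 April 2025 is a Thursday and not a holiday, the date is unchanged.
Final deadline: 24 April 2025.

24 April 2025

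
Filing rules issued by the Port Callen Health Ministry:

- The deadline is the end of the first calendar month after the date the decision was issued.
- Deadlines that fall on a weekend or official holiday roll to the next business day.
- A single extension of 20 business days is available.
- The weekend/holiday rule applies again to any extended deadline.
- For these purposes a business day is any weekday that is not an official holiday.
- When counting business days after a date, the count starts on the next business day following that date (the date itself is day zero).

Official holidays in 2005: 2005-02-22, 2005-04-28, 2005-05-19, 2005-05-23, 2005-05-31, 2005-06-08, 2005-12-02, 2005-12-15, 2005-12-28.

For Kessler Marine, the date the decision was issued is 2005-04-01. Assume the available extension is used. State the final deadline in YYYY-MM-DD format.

2005-06-30

1 month after 2005-04-01 is May 2005; that month ends on 2005-05-31.
2005-05-31 falls on a listed holiday. Rolling to the next business day gives 2005-06-01, a Wednesday.
Applying the 20-business-day extension: 20 business days after 2005-06-01 is 2005-06-30.
2005-06-30 (Thursday) is already a business day.
The final due date is 2005-06-30.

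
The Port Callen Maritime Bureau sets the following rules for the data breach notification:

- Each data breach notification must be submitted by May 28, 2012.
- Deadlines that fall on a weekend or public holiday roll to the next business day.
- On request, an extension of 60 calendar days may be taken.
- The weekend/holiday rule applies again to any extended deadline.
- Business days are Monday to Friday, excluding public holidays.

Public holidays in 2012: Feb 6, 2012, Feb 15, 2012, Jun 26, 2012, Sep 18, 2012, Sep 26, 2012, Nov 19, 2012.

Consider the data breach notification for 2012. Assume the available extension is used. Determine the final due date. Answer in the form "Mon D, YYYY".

The stated deadline is May 28, 2012.
May 28, 2012 falls on a Monday, which is a business day, so no adjustment is needed.
Applying the 60-calendar-day extension: May 28, 2012 + 60 days = Jul 27, 2012.
Jul 27, 2012 falls on a Friday, which is a business day, so no adjustment is needed.
Final deadline: Jul 27, 2012.

Jul 27, 2012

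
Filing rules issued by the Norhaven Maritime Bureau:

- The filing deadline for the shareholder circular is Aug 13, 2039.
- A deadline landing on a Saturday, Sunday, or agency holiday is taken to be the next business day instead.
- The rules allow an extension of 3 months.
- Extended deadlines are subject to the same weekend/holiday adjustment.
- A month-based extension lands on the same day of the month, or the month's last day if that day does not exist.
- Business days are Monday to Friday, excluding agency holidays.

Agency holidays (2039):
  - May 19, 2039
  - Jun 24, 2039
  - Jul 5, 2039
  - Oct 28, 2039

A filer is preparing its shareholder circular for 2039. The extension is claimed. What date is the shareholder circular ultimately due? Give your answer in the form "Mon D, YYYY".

Nov 15, 2039

The stated deadline is Aug 13, 2039.
Aug 13, 2039 is a Saturday, so it moves to the next business day, Aug 15, 2039 (Monday).
The 3 months extension carries Aug 15, 2039 to Nov 15, 2039.
Since Nov 15, 2039 is a Tuesday and not a holiday, the date is unchanged.
The final due date is Nov 15, 2039.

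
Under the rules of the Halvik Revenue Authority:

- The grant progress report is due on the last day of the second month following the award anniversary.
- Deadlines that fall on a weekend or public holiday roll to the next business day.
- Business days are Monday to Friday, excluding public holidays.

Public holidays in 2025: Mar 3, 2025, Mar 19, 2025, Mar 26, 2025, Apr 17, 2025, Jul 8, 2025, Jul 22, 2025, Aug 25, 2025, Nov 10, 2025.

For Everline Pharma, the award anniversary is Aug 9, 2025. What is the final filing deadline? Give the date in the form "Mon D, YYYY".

Oct 31, 2025

2 months after Aug 9, 2025 is October 2025; that month ends on Oct 31, 2025.
Oct 31, 2025 (Friday) is already a business day.
Final deadline: Oct 31, 2025.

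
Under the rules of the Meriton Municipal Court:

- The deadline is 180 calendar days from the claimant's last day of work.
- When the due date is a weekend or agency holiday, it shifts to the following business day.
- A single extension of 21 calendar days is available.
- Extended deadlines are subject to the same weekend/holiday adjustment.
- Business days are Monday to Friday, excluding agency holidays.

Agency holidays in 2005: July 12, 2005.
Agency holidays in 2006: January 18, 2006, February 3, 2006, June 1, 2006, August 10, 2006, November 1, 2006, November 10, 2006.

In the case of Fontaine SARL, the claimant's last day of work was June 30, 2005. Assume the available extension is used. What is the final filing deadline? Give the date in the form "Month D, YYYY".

January 17, 2006

Adding 180 calendar days to June 30, 2005 gives December 27, 2005.
December 27, 2005 is a Tuesday and not a listed holiday, so it stands.
With the 21-day extension, December 27, 2005 becomes January 17, 2006.
January 17, 2006 is a Tuesday and not a listed holiday, so it stands.
Deadline: January 17, 2006.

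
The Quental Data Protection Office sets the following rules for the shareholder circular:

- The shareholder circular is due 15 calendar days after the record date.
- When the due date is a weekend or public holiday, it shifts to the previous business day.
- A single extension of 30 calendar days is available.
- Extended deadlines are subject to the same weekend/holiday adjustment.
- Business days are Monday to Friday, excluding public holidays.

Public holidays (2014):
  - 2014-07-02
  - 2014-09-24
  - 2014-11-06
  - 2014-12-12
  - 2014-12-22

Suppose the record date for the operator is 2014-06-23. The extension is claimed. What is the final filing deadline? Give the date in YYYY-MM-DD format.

Adding 15 calendar days to 2014-06-23 gives 2014-07-08.
2014-07-08 (Tuesday) is already a business day.
The 30-calendar-day extension moves the deadline from 2014-07-08 to 2014-08-07.
2014-08-07 is a Thursday and not a listed holiday, so it stands.
So the filing is due 2014-08-07.

2014-08-07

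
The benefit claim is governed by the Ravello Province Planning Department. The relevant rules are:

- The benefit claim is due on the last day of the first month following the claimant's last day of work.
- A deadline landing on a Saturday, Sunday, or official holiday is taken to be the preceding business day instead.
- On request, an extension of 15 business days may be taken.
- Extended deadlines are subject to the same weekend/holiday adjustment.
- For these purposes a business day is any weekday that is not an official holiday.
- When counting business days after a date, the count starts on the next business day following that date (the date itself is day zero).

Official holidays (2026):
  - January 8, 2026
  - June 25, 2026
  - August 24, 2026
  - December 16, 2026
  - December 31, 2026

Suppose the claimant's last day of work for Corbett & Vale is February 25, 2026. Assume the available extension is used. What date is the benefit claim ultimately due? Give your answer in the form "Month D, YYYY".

April 21, 2026

1 month after February 25, 2026 is March 2026; that month ends on March 31, 2026.
Since March 31, 2026 is a Tuesday and not a holiday, the date is unchanged.
The 15-business-day extension runs from March 31, 2026 to April 21, 2026.
Since April 21, 2026 is a Tuesday and not a holiday, the date is unchanged.
Deadline: April 21, 2026.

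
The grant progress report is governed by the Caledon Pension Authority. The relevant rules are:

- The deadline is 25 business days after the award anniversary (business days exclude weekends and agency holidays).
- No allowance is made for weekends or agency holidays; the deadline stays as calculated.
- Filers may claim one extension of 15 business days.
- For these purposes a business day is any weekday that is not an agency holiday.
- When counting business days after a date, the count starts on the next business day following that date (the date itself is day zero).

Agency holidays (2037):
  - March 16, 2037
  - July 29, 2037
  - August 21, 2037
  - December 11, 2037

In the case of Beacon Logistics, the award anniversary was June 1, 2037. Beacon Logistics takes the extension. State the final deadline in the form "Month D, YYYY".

Starting the day after June 1, 2037 and counting 25 business days lands on July 6, 2037.
No adjustment is made for weekends or holidays, so July 6, 2037 stands.
The 15-business-day extension runs from July 6, 2037 to July 27, 2037.
No adjustment is made for weekends or holidays, so July 27, 2037 stands.
The final due date is July 27, 2037.

July 27, 2037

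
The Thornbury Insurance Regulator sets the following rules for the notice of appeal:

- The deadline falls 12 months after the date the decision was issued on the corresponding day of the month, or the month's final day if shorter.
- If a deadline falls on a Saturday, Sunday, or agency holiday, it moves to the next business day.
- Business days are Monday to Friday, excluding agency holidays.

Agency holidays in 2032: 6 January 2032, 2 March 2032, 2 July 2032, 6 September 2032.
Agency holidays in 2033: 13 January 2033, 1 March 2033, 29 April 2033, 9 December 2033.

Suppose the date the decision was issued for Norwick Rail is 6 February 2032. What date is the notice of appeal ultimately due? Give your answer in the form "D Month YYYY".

7 February 2033

Moving 12 months forward from 6 February 2032 on the corresponding day gives 6 February 2033.
6 February 2033 falls on a Sunday. Rolling to the next business day gives 7 February 2033, a Monday.
So the filing is due 7 February 2033.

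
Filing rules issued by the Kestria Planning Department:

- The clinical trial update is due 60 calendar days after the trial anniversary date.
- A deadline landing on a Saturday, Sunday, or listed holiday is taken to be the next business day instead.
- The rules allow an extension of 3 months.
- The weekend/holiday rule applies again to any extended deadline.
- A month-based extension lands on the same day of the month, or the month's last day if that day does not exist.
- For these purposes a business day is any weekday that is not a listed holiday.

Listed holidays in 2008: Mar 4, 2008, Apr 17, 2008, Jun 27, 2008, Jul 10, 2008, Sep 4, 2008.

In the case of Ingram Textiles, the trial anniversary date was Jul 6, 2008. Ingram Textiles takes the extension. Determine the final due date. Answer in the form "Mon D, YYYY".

From Jul 6, 2008, 60 calendar days later is Sep 4, 2008.
Because Sep 4, 2008 is a listed holiday, the deadline becomes Sep 5, 2008 (Friday).
The 3 months extension carries Sep 5, 2008 to Dec 5, 2008.
Dec 5, 2008 falls on a Friday, which is a business day, so no adjustment is needed.
Final deadline: Dec 5, 2008.

Dec 5, 2008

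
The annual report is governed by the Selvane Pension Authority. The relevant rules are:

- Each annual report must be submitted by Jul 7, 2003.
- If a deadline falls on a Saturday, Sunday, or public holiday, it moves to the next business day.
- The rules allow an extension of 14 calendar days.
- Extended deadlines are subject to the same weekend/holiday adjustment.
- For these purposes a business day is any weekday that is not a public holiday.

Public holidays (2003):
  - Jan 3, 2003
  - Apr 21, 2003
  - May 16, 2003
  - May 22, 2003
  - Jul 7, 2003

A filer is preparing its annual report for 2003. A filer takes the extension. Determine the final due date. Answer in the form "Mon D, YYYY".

Jul 22, 2003

Start from the fixed due date, Jul 7, 2003.
Jul 7, 2003 is a listed holiday; the next business day is Jul 8, 2003 (Tuesday).
Applying the 14-calendar-day extension: Jul 8, 2003 + 14 days = Jul 22, 2003.
Jul 22, 2003 (Tuesday) is already a business day.
Final deadline: Jul 22, 2003.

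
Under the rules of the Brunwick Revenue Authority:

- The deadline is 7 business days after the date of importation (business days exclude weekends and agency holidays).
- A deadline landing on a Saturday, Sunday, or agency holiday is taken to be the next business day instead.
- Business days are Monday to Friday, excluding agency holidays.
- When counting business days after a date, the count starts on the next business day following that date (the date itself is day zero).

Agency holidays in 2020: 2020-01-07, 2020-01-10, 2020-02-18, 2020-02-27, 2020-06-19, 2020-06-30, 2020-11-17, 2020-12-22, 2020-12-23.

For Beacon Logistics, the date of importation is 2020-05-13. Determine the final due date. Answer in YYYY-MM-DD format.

7 business days after 2020-05-13, excluding weekends and holidays, is 2020-05-22.
2020-05-22 is a Friday and not a listed holiday, so it stands.
Final deadline: 2020-05-22.

2020-05-22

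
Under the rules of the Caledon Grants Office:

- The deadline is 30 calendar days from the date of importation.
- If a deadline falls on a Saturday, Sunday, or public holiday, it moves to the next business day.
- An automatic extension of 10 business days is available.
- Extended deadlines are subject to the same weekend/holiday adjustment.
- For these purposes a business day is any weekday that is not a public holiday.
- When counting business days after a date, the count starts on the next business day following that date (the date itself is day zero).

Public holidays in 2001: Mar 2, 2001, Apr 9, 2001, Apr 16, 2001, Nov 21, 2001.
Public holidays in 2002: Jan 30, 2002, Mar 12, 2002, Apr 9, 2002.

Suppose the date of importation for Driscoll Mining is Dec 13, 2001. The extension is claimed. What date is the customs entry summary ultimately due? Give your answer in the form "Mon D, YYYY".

Jan 28, 2002

Trigger date Dec 13, 2001 + 30 calendar days = Jan 12, 2002.
Because Jan 12, 2002 is a Saturday, the deadline becomes Jan 14, 2002 (Monday).
The 10-business-day extension runs from Jan 14, 2002 to Jan 28, 2002.
Since Jan 28, 2002 is a Monday and not a holiday, the date is unchanged.
So the filing is due Jan 28, 2002.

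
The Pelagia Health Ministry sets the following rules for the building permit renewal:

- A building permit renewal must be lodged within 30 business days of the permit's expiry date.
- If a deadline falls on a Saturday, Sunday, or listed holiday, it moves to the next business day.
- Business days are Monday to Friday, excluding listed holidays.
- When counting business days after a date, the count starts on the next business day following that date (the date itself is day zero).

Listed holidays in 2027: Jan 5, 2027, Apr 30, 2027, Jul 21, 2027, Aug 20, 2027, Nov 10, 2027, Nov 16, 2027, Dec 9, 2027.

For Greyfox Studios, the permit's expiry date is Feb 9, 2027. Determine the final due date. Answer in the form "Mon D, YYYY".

Mar 23, 2027

Starting the day after Feb 9, 2027 and counting 30 business days lands on Mar 23, 2027.
Mar 23, 2027 (Tuesday) is already a business day.
So the filing is due Mar 23, 2027.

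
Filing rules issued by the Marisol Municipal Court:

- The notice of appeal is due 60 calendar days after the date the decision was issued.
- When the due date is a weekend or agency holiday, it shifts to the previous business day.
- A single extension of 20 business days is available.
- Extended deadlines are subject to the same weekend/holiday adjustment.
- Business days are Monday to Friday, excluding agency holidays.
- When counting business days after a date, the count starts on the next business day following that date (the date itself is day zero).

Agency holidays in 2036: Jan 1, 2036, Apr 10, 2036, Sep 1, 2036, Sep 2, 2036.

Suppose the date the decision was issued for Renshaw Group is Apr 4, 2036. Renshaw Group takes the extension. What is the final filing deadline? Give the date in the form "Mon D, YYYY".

Adding 60 calendar days to Apr 4, 2036 gives Jun 3, 2036.
Jun 3, 2036 (Tuesday) is already a business day.
Counting 20 further business days from Jun 3, 2036 reaches Jul 1, 2036.
Jul 1, 2036 is a Tuesday and not a listed holiday, so it stands.
Deadline: Jul 1, 2036.

Jul 1, 2036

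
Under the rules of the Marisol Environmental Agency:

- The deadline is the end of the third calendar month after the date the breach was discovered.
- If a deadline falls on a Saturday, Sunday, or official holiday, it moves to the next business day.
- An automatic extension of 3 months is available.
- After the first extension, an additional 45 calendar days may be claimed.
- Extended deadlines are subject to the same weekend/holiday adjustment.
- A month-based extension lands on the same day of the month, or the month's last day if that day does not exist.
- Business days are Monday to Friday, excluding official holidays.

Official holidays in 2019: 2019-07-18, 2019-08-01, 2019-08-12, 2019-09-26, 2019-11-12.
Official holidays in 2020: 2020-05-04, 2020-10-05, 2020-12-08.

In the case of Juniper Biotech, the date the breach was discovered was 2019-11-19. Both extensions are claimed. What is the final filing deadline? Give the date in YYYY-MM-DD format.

2020-07-17

The third month after 2019-11-19 is February 2020, whose last day is 2020-02-29.
2020-02-29 is a Saturday; the next business day is 2020-03-02 (Monday).
The 3 months extension carries 2020-03-02 to 2020-06-02.
2020-06-02 is a Tuesday and not a listed holiday, so it stands.
Applying the 45-calendar-day extension: 2020-06-02 + 45 days = 2020-07-17.
2020-07-17 is a Friday and not a listed holiday, so it stands.
The final due date is 2020-07-17.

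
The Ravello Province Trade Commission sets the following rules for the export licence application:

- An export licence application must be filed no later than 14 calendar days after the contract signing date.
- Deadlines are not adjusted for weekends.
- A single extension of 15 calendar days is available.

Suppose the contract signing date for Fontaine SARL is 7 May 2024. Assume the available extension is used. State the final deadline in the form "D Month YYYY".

14 calendar days after 7 May 2024 is 21 May 2024.
21 May 2024 is a Tuesday; no weekend or holiday adjustment applies.
With the 15-day extension, 21 May 2024 becomes 5 June 2024.
5 June 2024 is a Wednesday; no weekend or holiday adjustment applies.
Deadline: 5 June 2024.

5 June 2024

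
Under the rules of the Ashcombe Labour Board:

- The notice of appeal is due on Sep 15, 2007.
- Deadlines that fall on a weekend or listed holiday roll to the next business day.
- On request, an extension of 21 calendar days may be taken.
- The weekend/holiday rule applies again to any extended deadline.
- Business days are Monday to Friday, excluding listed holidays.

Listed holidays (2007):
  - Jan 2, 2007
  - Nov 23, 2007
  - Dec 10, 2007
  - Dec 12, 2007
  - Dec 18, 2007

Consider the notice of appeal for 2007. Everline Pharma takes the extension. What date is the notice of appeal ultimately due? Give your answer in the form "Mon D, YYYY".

The statutory due date is Sep 15, 2007.
Sep 15, 2007 is a Saturday, so it moves to the next business day, Sep 17, 2007 (Monday).
Applying the 21-calendar-day extension: Sep 17, 2007 + 21 days = Oct 8, 2007.
Oct 8, 2007 is a Monday and not a listed holiday, so it stands.
So the filing is due Oct 8, 2007.

Oct 8, 2007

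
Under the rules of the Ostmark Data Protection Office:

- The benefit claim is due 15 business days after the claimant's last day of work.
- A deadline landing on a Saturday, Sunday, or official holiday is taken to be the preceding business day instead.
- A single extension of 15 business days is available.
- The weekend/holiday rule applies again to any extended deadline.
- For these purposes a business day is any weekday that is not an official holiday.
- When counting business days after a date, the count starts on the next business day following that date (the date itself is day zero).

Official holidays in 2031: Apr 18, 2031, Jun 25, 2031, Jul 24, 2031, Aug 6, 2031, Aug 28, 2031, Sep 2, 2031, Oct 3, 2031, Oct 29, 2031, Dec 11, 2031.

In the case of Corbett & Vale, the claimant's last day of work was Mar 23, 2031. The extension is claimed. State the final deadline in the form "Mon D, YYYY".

May 5, 2031

Starting the day after Mar 23, 2031 and counting 15 business days lands on Apr 11, 2031.
Apr 11, 2031 (Friday) is already a business day.
Applying the 15-business-day extension: 15 business days after Apr 11, 2031 is May 5, 2031.
Since May 5, 2031 is a Monday and not a holiday, the date is unchanged.
Deadline: May 5, 2031.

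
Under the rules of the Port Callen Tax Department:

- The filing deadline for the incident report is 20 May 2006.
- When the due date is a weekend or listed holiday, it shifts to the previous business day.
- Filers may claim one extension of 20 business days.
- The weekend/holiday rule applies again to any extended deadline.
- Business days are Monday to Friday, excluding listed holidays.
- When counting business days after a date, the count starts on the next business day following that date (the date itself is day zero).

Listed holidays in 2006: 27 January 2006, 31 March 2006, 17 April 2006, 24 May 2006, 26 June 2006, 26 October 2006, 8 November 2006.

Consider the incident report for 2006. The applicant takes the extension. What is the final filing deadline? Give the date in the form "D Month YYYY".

19 June 2006

Start from the fixed due date, 20 May 2006.
Because 20 May 2006 is a Saturday, the deadline becomes 19 May 2006 (Friday).
Applying the 20-business-day extension: 20 business days after 19 May 2006 is 19 June 2006.
19 June 2006 (Monday) is already a business day.
So the filing is due 19 June 2006.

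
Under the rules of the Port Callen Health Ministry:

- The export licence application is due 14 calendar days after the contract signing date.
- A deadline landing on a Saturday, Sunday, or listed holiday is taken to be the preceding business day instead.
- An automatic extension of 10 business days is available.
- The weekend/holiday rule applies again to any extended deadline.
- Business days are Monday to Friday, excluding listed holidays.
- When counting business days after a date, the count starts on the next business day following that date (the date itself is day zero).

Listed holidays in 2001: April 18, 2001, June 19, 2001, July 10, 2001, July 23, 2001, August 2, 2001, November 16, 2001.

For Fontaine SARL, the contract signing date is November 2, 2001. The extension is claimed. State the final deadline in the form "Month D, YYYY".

Adding 14 calendar days to November 2, 2001 gives November 16, 2001.
Because November 16, 2001 is a listed holiday, the deadline becomes November 15, 2001 (Thursday).
Counting 10 further business days from November 15, 2001 reaches November 30, 2001.
November 30, 2001 (Friday) is already a business day.
Deadline: November 30, 2001.

November 30, 2001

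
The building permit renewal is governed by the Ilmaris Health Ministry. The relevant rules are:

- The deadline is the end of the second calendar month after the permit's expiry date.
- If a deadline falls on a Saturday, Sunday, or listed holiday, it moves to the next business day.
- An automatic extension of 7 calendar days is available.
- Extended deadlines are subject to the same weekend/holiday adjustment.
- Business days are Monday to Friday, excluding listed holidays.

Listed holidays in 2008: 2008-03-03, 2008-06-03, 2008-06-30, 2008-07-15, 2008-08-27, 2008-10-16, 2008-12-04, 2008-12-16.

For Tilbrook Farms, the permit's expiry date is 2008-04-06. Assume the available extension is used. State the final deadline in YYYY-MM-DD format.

2008-07-08

The second month after 2008-04-06 is June 2008, whose last day is 2008-06-30.
Because 2008-06-30 is a listed holiday, the deadline becomes 2008-07-01 (Tuesday).
Applying the 7-calendar-day extension: 2008-07-01 + 7 days = 2008-07-08.
2008-07-08 (Tuesday) is already a business day.
Final deadline: 2008-07-08.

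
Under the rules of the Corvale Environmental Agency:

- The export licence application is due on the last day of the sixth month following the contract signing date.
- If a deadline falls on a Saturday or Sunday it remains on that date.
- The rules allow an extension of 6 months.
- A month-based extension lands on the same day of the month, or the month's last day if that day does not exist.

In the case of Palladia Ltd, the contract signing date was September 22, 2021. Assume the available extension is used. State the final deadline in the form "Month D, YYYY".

September 30, 2022

6 months after September 22, 2021 falls in March 2022; the last day of that month is March 31, 2022.
March 31, 2022 is a Thursday; no weekend or holiday adjustment applies.
The 6 months extension carries March 31, 2022 to September 30, 2022 (day 31 does not exist in September, so the month's last day is used).
No adjustment is made for weekends or holidays, so September 30, 2022 stands.
Deadline: September 30, 2022.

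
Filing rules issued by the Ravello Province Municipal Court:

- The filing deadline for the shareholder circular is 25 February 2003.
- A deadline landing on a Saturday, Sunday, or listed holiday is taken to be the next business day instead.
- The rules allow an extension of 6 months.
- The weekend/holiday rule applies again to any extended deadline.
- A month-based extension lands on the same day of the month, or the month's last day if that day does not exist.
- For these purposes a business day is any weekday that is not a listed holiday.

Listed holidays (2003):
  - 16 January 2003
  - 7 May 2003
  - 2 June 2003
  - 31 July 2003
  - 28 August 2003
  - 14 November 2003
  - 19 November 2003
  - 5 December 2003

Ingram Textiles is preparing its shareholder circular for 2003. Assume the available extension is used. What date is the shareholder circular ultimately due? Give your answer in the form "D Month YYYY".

25 August 2003

Start from the fixed due date, 25 February 2003.
25 February 2003 falls on a Tuesday, which is a business day, so no adjustment is needed.
The 6 months extension carries 25 February 2003 to 25 August 2003.
25 August 2003 falls on a Monday, which is a business day, so no adjustment is needed.
Final deadline: 25 August 2003.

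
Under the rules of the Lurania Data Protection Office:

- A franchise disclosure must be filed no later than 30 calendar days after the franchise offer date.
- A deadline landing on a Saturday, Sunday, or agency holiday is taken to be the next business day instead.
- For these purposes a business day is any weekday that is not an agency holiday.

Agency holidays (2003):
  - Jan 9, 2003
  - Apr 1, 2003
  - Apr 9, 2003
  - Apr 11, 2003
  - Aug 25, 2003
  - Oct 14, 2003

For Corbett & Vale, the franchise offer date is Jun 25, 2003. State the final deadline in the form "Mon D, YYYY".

Jul 25, 2003

30 calendar days after Jun 25, 2003 is Jul 25, 2003.
Since Jul 25, 2003 is a Friday and not a holiday, the date is unchanged.
Final deadline: Jul 25, 2003.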